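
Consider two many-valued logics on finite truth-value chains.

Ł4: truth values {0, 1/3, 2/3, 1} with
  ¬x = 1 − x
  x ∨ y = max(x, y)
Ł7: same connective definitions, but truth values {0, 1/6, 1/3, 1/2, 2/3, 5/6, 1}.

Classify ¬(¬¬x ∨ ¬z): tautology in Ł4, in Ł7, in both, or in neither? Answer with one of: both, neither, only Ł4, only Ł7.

In Ł4: at x = 0, z = 0 the value is 0 — not a tautology.
In Ł7: at x = 0, z = 0 the value is 0 — not a tautology.

neither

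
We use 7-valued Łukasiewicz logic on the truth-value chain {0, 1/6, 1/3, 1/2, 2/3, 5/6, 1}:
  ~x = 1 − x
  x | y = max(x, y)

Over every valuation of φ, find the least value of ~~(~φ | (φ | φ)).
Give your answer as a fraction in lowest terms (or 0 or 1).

1/2

Take φ = 1/2:
~φ = ~1/2 = 1/2
φ | φ = 1/2 | 1/2 = 1/2
~φ | (φ | φ) = 1/2 | 1/2 = 1/2
~(~φ | (φ | φ)) = ~1/2 = 1/2
~~(~φ | (φ | φ)) = ~1/2 = 1/2
No assignment yields a value below 1/2, so this is the minimum.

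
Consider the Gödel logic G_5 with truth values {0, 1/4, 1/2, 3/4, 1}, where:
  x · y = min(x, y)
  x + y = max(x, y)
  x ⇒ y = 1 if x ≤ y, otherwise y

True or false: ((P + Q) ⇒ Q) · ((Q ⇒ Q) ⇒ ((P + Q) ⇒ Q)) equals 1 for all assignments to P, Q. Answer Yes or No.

Counterexample: take P = 1/4, Q = 0.
P + Q = 1/4 + 0 = 1/4
(P + Q) ⇒ Q = 1/4 ⇒ 0 = 0
Q ⇒ Q = 0 ⇒ 0 = 1
(P + Q) ⇒ Q = 1/4 ⇒ 0 = 0
(Q ⇒ Q) ⇒ ((P + Q) ⇒ Q) = 1 ⇒ 0 = 0
((P + Q) ⇒ Q) · ((Q ⇒ Q) ⇒ ((P + Q) ⇒ Q)) = 0 · 0 = 0
This gives 0 ≠ 1.

No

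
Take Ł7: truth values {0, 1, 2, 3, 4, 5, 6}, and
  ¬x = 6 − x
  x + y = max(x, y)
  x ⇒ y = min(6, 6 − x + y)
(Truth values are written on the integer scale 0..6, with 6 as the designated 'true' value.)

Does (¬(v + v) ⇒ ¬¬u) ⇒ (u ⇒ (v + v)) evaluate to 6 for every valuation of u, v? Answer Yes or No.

Counterexample: take u = 4, v = 0.
v + v = 0 + 0 = 0
¬(v + v) = ¬0 = 6
¬u = ¬4 = 2
¬¬u = ¬2 = 4
¬(v + v) ⇒ ¬¬u = 6 ⇒ 4 = 4
v + v = 0 + 0 = 0
u ⇒ (v + v) = 4 ⇒ 0 = 2
(¬(v + v) ⇒ ¬¬u) ⇒ (u ⇒ (v + v)) = 4 ⇒ 2 = 4
This gives 4 ≠ 6.

No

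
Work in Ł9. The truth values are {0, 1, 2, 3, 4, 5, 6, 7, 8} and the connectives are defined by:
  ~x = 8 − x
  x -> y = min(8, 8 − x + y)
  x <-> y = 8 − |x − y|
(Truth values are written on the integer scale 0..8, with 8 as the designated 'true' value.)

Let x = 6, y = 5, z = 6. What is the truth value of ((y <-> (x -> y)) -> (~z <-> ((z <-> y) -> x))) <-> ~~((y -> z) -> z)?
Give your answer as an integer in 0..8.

7

x -> y = 6 -> 5 = 7
y <-> (x -> y) = 5 <-> 7 = 6
~z = ~6 = 2
z <-> y = 6 <-> 5 = 7
(z <-> y) -> x = 7 -> 6 = 7
~z <-> ((z <-> y) -> x) = 2 <-> 7 = 3
(y <-> (x -> y)) -> (~z <-> ((z <-> y) -> x)) = 6 -> 3 = 5
y -> z = 5 -> 6 = 8
(y -> z) -> z = 8 -> 6 = 6
~((y -> z) -> z) = ~6 = 2
~~((y -> z) -> z) = ~2 = 6
((y <-> (x -> y)) -> (~z <-> ((z <-> y) -> x))) <-> ~~((y -> z) -> z) = 5 <-> 6 = 7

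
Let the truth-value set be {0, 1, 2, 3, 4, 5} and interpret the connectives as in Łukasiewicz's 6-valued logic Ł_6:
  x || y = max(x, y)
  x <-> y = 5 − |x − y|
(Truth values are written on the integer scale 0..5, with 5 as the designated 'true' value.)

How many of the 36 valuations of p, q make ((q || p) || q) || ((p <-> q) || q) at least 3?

value 5: 16 assignments (counts)
value 4: 14 assignments (counts)
value 3: 6 assignments (counts)
So 36 of the 36 assignments meet the threshold.

36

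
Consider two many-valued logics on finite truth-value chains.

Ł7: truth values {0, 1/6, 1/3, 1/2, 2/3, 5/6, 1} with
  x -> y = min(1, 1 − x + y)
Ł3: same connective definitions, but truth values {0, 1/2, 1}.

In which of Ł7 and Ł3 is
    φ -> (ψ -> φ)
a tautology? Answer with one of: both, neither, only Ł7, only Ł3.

both

In Ł7: every assignment gives 1 — tautology.
In Ł3: every assignment gives 1 — tautology.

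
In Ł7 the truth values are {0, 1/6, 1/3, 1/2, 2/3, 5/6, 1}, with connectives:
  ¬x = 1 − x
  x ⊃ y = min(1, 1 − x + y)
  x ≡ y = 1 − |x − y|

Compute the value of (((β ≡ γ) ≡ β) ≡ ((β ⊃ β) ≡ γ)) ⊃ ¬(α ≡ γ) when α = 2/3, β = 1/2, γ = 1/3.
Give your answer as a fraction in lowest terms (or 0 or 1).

β ≡ γ = 1/2 ≡ 1/3 = 5/6
(β ≡ γ) ≡ β = 5/6 ≡ 1/2 = 2/3
β ⊃ β = 1/2 ⊃ 1/2 = 1
(β ⊃ β) ≡ γ = 1 ≡ 1/3 = 1/3
((β ≡ γ) ≡ β) ≡ ((β ⊃ β) ≡ γ) = 2/3 ≡ 1/3 = 2/3
α ≡ γ = 2/3 ≡ 1/3 = 2/3
¬(α ≡ γ) = ¬2/3 = 1/3
(((β ≡ γ) ≡ β) ≡ ((β ⊃ β) ≡ γ)) ⊃ ¬(α ≡ γ) = 2/3 ⊃ 1/3 = 2/3

2/3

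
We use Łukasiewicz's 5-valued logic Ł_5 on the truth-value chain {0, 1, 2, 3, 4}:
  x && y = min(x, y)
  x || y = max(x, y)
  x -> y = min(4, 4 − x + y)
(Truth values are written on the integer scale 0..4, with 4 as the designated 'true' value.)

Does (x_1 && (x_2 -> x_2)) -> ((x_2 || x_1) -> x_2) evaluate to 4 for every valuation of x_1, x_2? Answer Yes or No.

Counterexample: take x_1 = 3, x_2 = 0.
x_2 -> x_2 = 0 -> 0 = 4
x_1 && (x_2 -> x_2) = 3 && 4 = 3
x_2 || x_1 = 0 || 3 = 3
(x_2 || x_1) -> x_2 = 3 -> 0 = 1
(x_1 && (x_2 -> x_2)) -> ((x_2 || x_1) -> x_2) = 3 -> 1 = 2
This gives 2 ≠ 4.

No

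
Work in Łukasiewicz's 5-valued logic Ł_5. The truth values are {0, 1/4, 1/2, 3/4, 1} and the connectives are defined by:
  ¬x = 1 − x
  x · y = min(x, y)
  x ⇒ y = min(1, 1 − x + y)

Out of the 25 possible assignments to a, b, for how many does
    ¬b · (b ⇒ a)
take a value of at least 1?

value 1: 5 assignments (counts)
value 3/4: 5 assignments
value 1/2: 5 assignments
value 1/4: 5 assignments
value 0: 5 assignments
So 5 of the 25 assignments meet the threshold.

5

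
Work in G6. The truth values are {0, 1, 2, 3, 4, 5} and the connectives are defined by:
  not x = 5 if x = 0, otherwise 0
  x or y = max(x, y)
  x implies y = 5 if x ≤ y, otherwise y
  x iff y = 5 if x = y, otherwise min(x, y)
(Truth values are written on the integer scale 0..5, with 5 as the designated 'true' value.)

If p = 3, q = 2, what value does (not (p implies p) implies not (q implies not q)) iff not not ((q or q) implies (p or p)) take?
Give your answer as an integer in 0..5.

5

p implies p = 3 implies 3 = 5
not (p implies p) = not 5 = 0
not q = not 2 = 0
q implies not q = 2 implies 0 = 0
not (q implies not q) = not 0 = 5
not (p implies p) implies not (q implies not q) = 0 implies 5 = 5
q or q = 2 or 2 = 2
p or p = 3 or 3 = 3
(q or q) implies (p or p) = 2 implies 3 = 5
not ((q or q) implies (p or p)) = not 5 = 0
not not ((q or q) implies (p or p)) = not 0 = 5
(not (p implies p) implies not (q implies not q)) iff not not ((q or q) implies (p or p)) = 5 iff 5 = 5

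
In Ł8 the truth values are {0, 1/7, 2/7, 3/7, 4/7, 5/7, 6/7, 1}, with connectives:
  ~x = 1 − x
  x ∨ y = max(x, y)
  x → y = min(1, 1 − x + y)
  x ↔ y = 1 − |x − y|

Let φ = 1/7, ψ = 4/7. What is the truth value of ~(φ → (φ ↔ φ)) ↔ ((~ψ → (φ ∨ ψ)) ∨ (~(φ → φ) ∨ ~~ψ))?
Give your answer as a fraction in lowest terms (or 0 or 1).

φ ↔ φ = 1/7 ↔ 1/7 = 1
φ → (φ ↔ φ) = 1/7 → 1 = 1
~(φ → (φ ↔ φ)) = ~1 = 0
~ψ = ~4/7 = 3/7
φ ∨ ψ = 1/7 ∨ 4/7 = 4/7
~ψ → (φ ∨ ψ) = 3/7 → 4/7 = 1
φ → φ = 1/7 → 1/7 = 1
~(φ → φ) = ~1 = 0
~ψ = ~4/7 = 3/7
~~ψ = ~3/7 = 4/7
~(φ → φ) ∨ ~~ψ = 0 ∨ 4/7 = 4/7
(~ψ → (φ ∨ ψ)) ∨ (~(φ → φ) ∨ ~~ψ) = 1 ∨ 4/7 = 1
~(φ → (φ ↔ φ)) ↔ ((~ψ → (φ ∨ ψ)) ∨ (~(φ → φ) ∨ ~~ψ)) = 0 ↔ 1 = 0

0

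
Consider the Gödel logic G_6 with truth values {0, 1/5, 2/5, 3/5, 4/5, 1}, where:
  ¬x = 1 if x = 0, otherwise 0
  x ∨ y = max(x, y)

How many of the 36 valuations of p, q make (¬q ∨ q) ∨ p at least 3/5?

30

value 1: 16 assignments (counts)
value 4/5: 8 assignments (counts)
value 3/5: 6 assignments (counts)
value 2/5: 4 assignments
value 1/5: 2 assignments
So 30 of the 36 assignments meet the threshold.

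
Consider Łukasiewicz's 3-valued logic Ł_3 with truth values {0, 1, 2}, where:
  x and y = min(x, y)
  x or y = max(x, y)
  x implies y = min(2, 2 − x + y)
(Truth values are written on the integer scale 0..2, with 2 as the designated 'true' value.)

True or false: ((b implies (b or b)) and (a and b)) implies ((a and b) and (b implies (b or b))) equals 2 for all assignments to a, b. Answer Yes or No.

a = 0, b = 0 ↦ 2
a = 0, b = 1 ↦ 2
a = 0, b = 2 ↦ 2
a = 1, b = 0 ↦ 2
a = 1, b = 1 ↦ 2
a = 1, b = 2 ↦ 2
a = 2, b = 0 ↦ 2
a = 2, b = 1 ↦ 2
a = 2, b = 2 ↦ 2
Every assignment gives a value ≥ 2.

Yes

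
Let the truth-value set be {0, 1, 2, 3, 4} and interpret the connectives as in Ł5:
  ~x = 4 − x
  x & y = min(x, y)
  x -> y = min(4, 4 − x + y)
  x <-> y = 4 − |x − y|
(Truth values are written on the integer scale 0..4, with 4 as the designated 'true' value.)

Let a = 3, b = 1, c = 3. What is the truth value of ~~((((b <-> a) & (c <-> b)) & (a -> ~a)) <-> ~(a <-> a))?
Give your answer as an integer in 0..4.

2

b <-> a = 1 <-> 3 = 2
c <-> b = 3 <-> 1 = 2
(b <-> a) & (c <-> b) = 2 & 2 = 2
~a = ~3 = 1
a -> ~a = 3 -> 1 = 2
((b <-> a) & (c <-> b)) & (a -> ~a) = 2 & 2 = 2
a <-> a = 3 <-> 3 = 4
~(a <-> a) = ~4 = 0
(((b <-> a) & (c <-> b)) & (a -> ~a)) <-> ~(a <-> a) = 2 <-> 0 = 2
~((((b <-> a) & (c <-> b)) & (a -> ~a)) <-> ~(a <-> a)) = ~2 = 2
~~((((b <-> a) & (c <-> b)) & (a -> ~a)) <-> ~(a <-> a)) = ~2 = 2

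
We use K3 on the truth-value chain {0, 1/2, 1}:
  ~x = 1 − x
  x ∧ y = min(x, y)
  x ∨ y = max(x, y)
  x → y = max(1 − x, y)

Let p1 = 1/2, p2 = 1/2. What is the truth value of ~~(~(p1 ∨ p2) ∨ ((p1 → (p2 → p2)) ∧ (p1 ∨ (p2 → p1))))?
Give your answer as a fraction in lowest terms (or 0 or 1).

1/2

p1 ∨ p2 = 1/2 ∨ 1/2 = 1/2
~(p1 ∨ p2) = ~1/2 = 1/2
p2 → p2 = 1/2 → 1/2 = 1/2
p1 → (p2 → p2) = 1/2 → 1/2 = 1/2
p2 → p1 = 1/2 → 1/2 = 1/2
p1 ∨ (p2 → p1) = 1/2 ∨ 1/2 = 1/2
(p1 → (p2 → p2)) ∧ (p1 ∨ (p2 → p1)) = 1/2 ∧ 1/2 = 1/2
~(p1 ∨ p2) ∨ ((p1 → (p2 → p2)) ∧ (p1 ∨ (p2 → p1))) = 1/2 ∨ 1/2 = 1/2
~(~(p1 ∨ p2) ∨ ((p1 → (p2 → p2)) ∧ (p1 ∨ (p2 → p1)))) = ~1/2 = 1/2
~~(~(p1 ∨ p2) ∨ ((p1 → (p2 → p2)) ∧ (p1 ∨ (p2 → p1)))) = ~1/2 = 1/2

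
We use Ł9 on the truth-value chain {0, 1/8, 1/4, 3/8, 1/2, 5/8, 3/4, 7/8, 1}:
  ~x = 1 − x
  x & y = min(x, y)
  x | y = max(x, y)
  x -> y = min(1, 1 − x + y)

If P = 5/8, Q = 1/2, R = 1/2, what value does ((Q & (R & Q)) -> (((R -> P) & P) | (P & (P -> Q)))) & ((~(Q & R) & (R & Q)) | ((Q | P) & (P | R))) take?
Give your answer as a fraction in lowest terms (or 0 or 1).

R & Q = 1/2 & 1/2 = 1/2
Q & (R & Q) = 1/2 & 1/2 = 1/2
R -> P = 1/2 -> 5/8 = 1
(R -> P) & P = 1 & 5/8 = 5/8
P -> Q = 5/8 -> 1/2 = 7/8
P & (P -> Q) = 5/8 & 7/8 = 5/8
((R -> P) & P) | (P & (P -> Q)) = 5/8 | 5/8 = 5/8
(Q & (R & Q)) -> (((R -> P) & P) | (P & (P -> Q))) = 1/2 -> 5/8 = 1
Q & R = 1/2 & 1/2 = 1/2
~(Q & R) = ~1/2 = 1/2
R & Q = 1/2 & 1/2 = 1/2
~(Q & R) & (R & Q) = 1/2 & 1/2 = 1/2
Q | P = 1/2 | 5/8 = 5/8
P | R = 5/8 | 1/2 = 5/8
(Q | P) & (P | R) = 5/8 & 5/8 = 5/8
(~(Q & R) & (R & Q)) | ((Q | P) & (P | R)) = 1/2 | 5/8 = 5/8
((Q & (R & Q)) -> (((R -> P) & P) | (P & (P -> Q)))) & ((~(Q & R) & (R & Q)) | ((Q | P) & (P | R))) = 1 & 5/8 = 5/8

5/8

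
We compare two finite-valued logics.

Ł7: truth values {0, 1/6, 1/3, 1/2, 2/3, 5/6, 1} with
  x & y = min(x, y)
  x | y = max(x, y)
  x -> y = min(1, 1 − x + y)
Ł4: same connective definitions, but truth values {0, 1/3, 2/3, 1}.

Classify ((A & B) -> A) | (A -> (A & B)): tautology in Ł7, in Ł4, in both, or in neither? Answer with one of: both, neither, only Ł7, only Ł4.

both

In Ł7: every assignment gives 1 — tautology.
In Ł4: every assignment gives 1 — tautology.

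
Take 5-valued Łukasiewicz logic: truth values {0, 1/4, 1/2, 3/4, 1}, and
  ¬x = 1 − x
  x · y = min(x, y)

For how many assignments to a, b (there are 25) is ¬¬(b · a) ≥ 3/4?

4

value 1: 1 assignment (counts)
value 3/4: 3 assignments (counts)
value 1/2: 5 assignments
value 1/4: 7 assignments
value 0: 9 assignments
So 4 of the 25 assignments meet the threshold.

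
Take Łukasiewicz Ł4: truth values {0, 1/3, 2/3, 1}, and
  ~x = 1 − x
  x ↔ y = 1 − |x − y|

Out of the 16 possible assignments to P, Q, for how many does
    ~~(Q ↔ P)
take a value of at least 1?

P = 0, Q = 0 ↦ 1  ≥
P = 0, Q = 1/3 ↦ 2/3  <
P = 0, Q = 2/3 ↦ 1/3  <
P = 0, Q = 1 ↦ 0  <
P = 1/3, Q = 0 ↦ 2/3  <
P = 1/3, Q = 1/3 ↦ 1  ≥
P = 1/3, Q = 2/3 ↦ 2/3  <
P = 1/3, Q = 1 ↦ 1/3  <
P = 2/3, Q = 0 ↦ 1/3  <
P = 2/3, Q = 1/3 ↦ 2/3  <
P = 2/3, Q = 2/3 ↦ 1  ≥
P = 2/3, Q = 1 ↦ 2/3  <
P = 1, Q = 0 ↦ 0  <
P = 1, Q = 1/3 ↦ 1/3  <
P = 1, Q = 2/3 ↦ 2/3  <
P = 1, Q = 1 ↦ 1  ≥
So 4 of the 16 assignments meet the threshold.

4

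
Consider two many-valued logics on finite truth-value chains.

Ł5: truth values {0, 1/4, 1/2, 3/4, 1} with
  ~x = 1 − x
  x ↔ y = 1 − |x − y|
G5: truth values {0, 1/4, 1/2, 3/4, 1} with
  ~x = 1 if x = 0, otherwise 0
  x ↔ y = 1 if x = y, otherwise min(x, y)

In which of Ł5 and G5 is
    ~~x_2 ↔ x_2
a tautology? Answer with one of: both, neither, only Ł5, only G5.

only Ł5

In Ł5: every assignment gives 1 — tautology.
In G5: at x_2 = 1/4 the value is 1/4 — not a tautology.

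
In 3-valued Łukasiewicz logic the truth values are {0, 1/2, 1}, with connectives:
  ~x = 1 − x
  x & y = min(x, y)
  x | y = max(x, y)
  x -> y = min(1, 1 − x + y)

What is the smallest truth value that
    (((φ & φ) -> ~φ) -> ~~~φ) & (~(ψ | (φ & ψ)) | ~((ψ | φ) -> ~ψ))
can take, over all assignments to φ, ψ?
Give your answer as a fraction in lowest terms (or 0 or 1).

Take φ = 0, ψ = 1/2:
φ & φ = 0 & 0 = 0
~φ = ~0 = 1
(φ & φ) -> ~φ = 0 -> 1 = 1
~φ = ~0 = 1
~~φ = ~1 = 0
~~~φ = ~0 = 1
((φ & φ) -> ~φ) -> ~~~φ = 1 -> 1 = 1
φ & ψ = 0 & 1/2 = 0
ψ | (φ & ψ) = 1/2 | 0 = 1/2
~(ψ | (φ & ψ)) = ~1/2 = 1/2
ψ | φ = 1/2 | 0 = 1/2
~ψ = ~1/2 = 1/2
(ψ | φ) -> ~ψ = 1/2 -> 1/2 = 1
~((ψ | φ) -> ~ψ) = ~1 = 0
~(ψ | (φ & ψ)) | ~((ψ | φ) -> ~ψ) = 1/2 | 0 = 1/2
(((φ & φ) -> ~φ) -> ~~~φ) & (~(ψ | (φ & ψ)) | ~((ψ | φ) -> ~ψ)) = 1 & 1/2 = 1/2
No assignment yields a value below 1/2, so this is the minimum.

1/2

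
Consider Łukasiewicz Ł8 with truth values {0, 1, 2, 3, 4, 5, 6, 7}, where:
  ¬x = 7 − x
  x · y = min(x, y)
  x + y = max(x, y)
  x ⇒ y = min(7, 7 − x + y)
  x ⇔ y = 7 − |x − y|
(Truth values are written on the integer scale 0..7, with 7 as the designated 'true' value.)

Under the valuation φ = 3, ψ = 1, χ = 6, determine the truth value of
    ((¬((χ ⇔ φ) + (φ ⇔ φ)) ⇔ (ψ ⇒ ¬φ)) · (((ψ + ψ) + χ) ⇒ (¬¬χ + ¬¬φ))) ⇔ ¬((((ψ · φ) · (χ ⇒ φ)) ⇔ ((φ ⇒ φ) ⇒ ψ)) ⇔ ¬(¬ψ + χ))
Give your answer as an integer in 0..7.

1

χ ⇔ φ = 6 ⇔ 3 = 4
φ ⇔ φ = 3 ⇔ 3 = 7
(χ ⇔ φ) + (φ ⇔ φ) = 4 + 7 = 7
¬((χ ⇔ φ) + (φ ⇔ φ)) = ¬7 = 0
¬φ = ¬3 = 4
ψ ⇒ ¬φ = 1 ⇒ 4 = 7
¬((χ ⇔ φ) + (φ ⇔ φ)) ⇔ (ψ ⇒ ¬φ) = 0 ⇔ 7 = 0
ψ + ψ = 1 + 1 = 1
(ψ + ψ) + χ = 1 + 6 = 6
¬χ = ¬6 = 1
¬¬χ = ¬1 = 6
¬φ = ¬3 = 4
¬¬φ = ¬4 = 3
¬¬χ + ¬¬φ = 6 + 3 = 6
((ψ + ψ) + χ) ⇒ (¬¬χ + ¬¬φ) = 6 ⇒ 6 = 7
(¬((χ ⇔ φ) + (φ ⇔ φ)) ⇔ (ψ ⇒ ¬φ)) · (((ψ + ψ) + χ) ⇒ (¬¬χ + ¬¬φ)) = 0 · 7 = 0
ψ · φ = 1 · 3 = 1
χ ⇒ φ = 6 ⇒ 3 = 4
(ψ · φ) · (χ ⇒ φ) = 1 · 4 = 1
φ ⇒ φ = 3 ⇒ 3 = 7
(φ ⇒ φ) ⇒ ψ = 7 ⇒ 1 = 1
((ψ · φ) · (χ ⇒ φ)) ⇔ ((φ ⇒ φ) ⇒ ψ) = 1 ⇔ 1 = 7
¬ψ = ¬1 = 6
¬ψ + χ = 6 + 6 = 6
¬(¬ψ + χ) = ¬6 = 1
(((ψ · φ) · (χ ⇒ φ)) ⇔ ((φ ⇒ φ) ⇒ ψ)) ⇔ ¬(¬ψ + χ) = 7 ⇔ 1 = 1
¬((((ψ · φ) · (χ ⇒ φ)) ⇔ ((φ ⇒ φ) ⇒ ψ)) ⇔ ¬(¬ψ + χ)) = ¬1 = 6
((¬((χ ⇔ φ) + (φ ⇔ φ)) ⇔ (ψ ⇒ ¬φ)) · (((ψ + ψ) + χ) ⇒ (¬¬χ + ¬¬φ))) ⇔ ¬((((ψ · φ) · (χ ⇒ φ)) ⇔ ((φ ⇒ φ) ⇒ ψ)) ⇔ ¬(¬ψ + χ)) = 0 ⇔ 6 = 1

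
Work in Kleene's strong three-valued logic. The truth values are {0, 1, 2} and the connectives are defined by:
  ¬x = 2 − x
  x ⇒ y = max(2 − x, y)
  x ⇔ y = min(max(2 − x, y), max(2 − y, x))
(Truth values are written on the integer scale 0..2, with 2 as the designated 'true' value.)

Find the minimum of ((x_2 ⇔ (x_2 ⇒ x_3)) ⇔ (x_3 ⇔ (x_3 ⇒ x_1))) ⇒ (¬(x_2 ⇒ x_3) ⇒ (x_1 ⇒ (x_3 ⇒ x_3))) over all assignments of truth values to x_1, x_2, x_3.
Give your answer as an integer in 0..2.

Take x_1 = 1, x_2 = 1, x_3 = 1:
x_2 ⇒ x_3 = 1 ⇒ 1 = 1
x_2 ⇔ (x_2 ⇒ x_3) = 1 ⇔ 1 = 1
x_3 ⇒ x_1 = 1 ⇒ 1 = 1
x_3 ⇔ (x_3 ⇒ x_1) = 1 ⇔ 1 = 1
(x_2 ⇔ (x_2 ⇒ x_3)) ⇔ (x_3 ⇔ (x_3 ⇒ x_1)) = 1 ⇔ 1 = 1
x_2 ⇒ x_3 = 1 ⇒ 1 = 1
¬(x_2 ⇒ x_3) = ¬1 = 1
x_3 ⇒ x_3 = 1 ⇒ 1 = 1
x_1 ⇒ (x_3 ⇒ x_3) = 1 ⇒ 1 = 1
¬(x_2 ⇒ x_3) ⇒ (x_1 ⇒ (x_3 ⇒ x_3)) = 1 ⇒ 1 = 1
((x_2 ⇔ (x_2 ⇒ x_3)) ⇔ (x_3 ⇔ (x_3 ⇒ x_1))) ⇒ (¬(x_2 ⇒ x_3) ⇒ (x_1 ⇒ (x_3 ⇒ x_3))) = 1 ⇒ 1 = 1
No assignment yields a value below 1, so this is the minimum.

1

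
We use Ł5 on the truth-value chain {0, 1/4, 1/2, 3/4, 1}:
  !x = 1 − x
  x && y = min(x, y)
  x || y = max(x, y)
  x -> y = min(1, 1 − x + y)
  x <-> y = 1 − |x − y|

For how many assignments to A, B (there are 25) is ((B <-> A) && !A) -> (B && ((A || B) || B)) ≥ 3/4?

value 1: 17 assignments (counts)
value 3/4: 3 assignments (counts)
value 1/2: 3 assignments
value 1/4: 1 assignment
value 0: 1 assignment
So 20 of the 25 assignments meet the threshold.

20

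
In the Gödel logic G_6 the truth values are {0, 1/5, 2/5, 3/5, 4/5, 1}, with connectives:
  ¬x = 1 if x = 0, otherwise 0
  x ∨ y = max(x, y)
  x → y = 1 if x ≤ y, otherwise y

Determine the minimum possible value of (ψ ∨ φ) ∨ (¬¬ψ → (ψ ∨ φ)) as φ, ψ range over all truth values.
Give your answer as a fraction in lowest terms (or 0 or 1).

1/5

Take φ = 0, ψ = 1/5:
ψ ∨ φ = 1/5 ∨ 0 = 1/5
¬ψ = ¬1/5 = 0
¬¬ψ = ¬0 = 1
ψ ∨ φ = 1/5 ∨ 0 = 1/5
¬¬ψ → (ψ ∨ φ) = 1 → 1/5 = 1/5
(ψ ∨ φ) ∨ (¬¬ψ → (ψ ∨ φ)) = 1/5 ∨ 1/5 = 1/5
No assignment yields a value below 1/5, so this is the minimum.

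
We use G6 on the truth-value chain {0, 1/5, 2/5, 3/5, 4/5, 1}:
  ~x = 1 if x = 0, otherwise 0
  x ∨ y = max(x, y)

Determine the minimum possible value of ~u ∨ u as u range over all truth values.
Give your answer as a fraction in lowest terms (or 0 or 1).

1/5

Take u = 1/5:
~u = ~1/5 = 0
~u ∨ u = 0 ∨ 1/5 = 1/5
No assignment yields a value below 1/5, so this is the minimum.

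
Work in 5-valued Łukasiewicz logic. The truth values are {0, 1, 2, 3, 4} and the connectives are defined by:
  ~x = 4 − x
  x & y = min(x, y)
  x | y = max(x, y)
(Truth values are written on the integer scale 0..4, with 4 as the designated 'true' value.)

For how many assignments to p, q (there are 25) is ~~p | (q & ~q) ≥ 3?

10

value 4: 5 assignments (counts)
value 3: 5 assignments (counts)
value 2: 7 assignments
value 1: 6 assignments
value 0: 2 assignments
So 10 of the 25 assignments meet the threshold.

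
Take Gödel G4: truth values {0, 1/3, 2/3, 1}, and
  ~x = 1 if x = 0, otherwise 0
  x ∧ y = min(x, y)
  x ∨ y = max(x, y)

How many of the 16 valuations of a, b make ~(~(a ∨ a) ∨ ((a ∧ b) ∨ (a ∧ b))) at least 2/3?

a = 0, b = 0 ↦ 0  <
a = 0, b = 1/3 ↦ 0  <
a = 0, b = 2/3 ↦ 0  <
a = 0, b = 1 ↦ 0  <
a = 1/3, b = 0 ↦ 1  ≥
a = 1/3, b = 1/3 ↦ 0  <
a = 1/3, b = 2/3 ↦ 0  <
a = 1/3, b = 1 ↦ 0  <
a = 2/3, b = 0 ↦ 1  ≥
a = 2/3, b = 1/3 ↦ 0  <
a = 2/3, b = 2/3 ↦ 0  <
a = 2/3, b = 1 ↦ 0  <
a = 1, b = 0 ↦ 1  ≥
a = 1, b = 1/3 ↦ 0  <
a = 1, b = 2/3 ↦ 0  <
a = 1, b = 1 ↦ 0  <
So 3 of the 16 assignments meet the threshold.

3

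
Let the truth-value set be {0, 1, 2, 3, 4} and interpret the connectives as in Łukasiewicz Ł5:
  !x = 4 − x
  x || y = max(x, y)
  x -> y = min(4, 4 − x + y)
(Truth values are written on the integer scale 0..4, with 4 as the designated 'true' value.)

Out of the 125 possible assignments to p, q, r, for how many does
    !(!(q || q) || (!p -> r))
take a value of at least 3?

value 4: 1 assignment (counts)
value 3: 5 assignments (counts)
value 2: 12 assignments
value 1: 22 assignments
value 0: 85 assignments
So 6 of the 125 assignments meet the threshold.

6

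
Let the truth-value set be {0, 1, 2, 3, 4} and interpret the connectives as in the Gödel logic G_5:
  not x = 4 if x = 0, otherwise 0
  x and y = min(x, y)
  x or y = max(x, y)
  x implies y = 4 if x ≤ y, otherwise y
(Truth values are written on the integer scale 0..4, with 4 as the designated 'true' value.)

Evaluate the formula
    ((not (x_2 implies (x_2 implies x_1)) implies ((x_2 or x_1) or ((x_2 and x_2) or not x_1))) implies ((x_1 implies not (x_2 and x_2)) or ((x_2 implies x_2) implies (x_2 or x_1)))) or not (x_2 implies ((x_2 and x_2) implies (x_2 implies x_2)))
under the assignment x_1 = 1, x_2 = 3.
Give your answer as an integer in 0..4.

x_2 implies x_1 = 3 implies 1 = 1
x_2 implies (x_2 implies x_1) = 3 implies 1 = 1
not (x_2 implies (x_2 implies x_1)) = not 1 = 0
x_2 or x_1 = 3 or 1 = 3
x_2 and x_2 = 3 and 3 = 3
not x_1 = not 1 = 0
(x_2 and x_2) or not x_1 = 3 or 0 = 3
(x_2 or x_1) or ((x_2 and x_2) or not x_1) = 3 or 3 = 3
not (x_2 implies (x_2 implies x_1)) implies ((x_2 or x_1) or ((x_2 and x_2) or not x_1)) = 0 implies 3 = 4
x_2 and x_2 = 3 and 3 = 3
not (x_2 and x_2) = not 3 = 0
x_1 implies not (x_2 and x_2) = 1 implies 0 = 0
x_2 implies x_2 = 3 implies 3 = 4
x_2 or x_1 = 3 or 1 = 3
(x_2 implies x_2) implies (x_2 or x_1) = 4 implies 3 = 3
(x_1 implies not (x_2 and x_2)) or ((x_2 implies x_2) implies (x_2 or x_1)) = 0 or 3 = 3
(not (x_2 implies (x_2 implies x_1)) implies ((x_2 or x_1) or ((x_2 and x_2) or not x_1))) implies ((x_1 implies not (x_2 and x_2)) or ((x_2 implies x_2) implies (x_2 or x_1))) = 4 implies 3 = 3
x_2 and x_2 = 3 and 3 = 3
x_2 implies x_2 = 3 implies 3 = 4
(x_2 and x_2) implies (x_2 implies x_2) = 3 implies 4 = 4
x_2 implies ((x_2 and x_2) implies (x_2 implies x_2)) = 3 implies 4 = 4
not (x_2 implies ((x_2 and x_2) implies (x_2 implies x_2))) = not 4 = 0
((not (x_2 implies (x_2 implies x_1)) implies ((x_2 or x_1) or ((x_2 and x_2) or not x_1))) implies ((x_1 implies not (x_2 and x_2)) or ((x_2 implies x_2) implies (x_2 or x_1)))) or not (x_2 implies ((x_2 and x_2) implies (x_2 implies x_2))) = 3 or 0 = 3

3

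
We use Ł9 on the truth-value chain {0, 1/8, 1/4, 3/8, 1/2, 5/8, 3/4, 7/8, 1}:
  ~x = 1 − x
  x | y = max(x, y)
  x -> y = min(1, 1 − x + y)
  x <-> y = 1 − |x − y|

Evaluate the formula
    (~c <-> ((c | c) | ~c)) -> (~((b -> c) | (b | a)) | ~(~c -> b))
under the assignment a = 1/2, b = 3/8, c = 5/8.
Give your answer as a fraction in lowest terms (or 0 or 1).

1/4

~c = ~5/8 = 3/8
c | c = 5/8 | 5/8 = 5/8
~c = ~5/8 = 3/8
(c | c) | ~c = 5/8 | 3/8 = 5/8
~c <-> ((c | c) | ~c) = 3/8 <-> 5/8 = 3/4
b -> c = 3/8 -> 5/8 = 1
b | a = 3/8 | 1/2 = 1/2
(b -> c) | (b | a) = 1 | 1/2 = 1
~((b -> c) | (b | a)) = ~1 = 0
~c = ~5/8 = 3/8
~c -> b = 3/8 -> 3/8 = 1
~(~c -> b) = ~1 = 0
~((b -> c) | (b | a)) | ~(~c -> b) = 0 | 0 = 0
(~c <-> ((c | c) | ~c)) -> (~((b -> c) | (b | a)) | ~(~c -> b)) = 3/4 -> 0 = 1/4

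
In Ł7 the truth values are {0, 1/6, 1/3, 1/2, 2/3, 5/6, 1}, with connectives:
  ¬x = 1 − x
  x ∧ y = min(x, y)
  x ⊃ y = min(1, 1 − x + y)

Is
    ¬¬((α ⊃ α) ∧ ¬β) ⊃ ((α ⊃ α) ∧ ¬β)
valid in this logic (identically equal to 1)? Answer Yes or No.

Yes

At α = 2/3, β = 1/6, for instance:
α ⊃ α = 2/3 ⊃ 2/3 = 1
¬β = ¬1/6 = 5/6
(α ⊃ α) ∧ ¬β = 1 ∧ 5/6 = 5/6
¬((α ⊃ α) ∧ ¬β) = ¬5/6 = 1/6
¬¬((α ⊃ α) ∧ ¬β) = ¬1/6 = 5/6
¬¬((α ⊃ α) ∧ ¬β) ⊃ ((α ⊃ α) ∧ ¬β) = 5/6 ⊃ 5/6 = 1
and checking the remaining 48 assignments likewise gives ≥ 1 in every case.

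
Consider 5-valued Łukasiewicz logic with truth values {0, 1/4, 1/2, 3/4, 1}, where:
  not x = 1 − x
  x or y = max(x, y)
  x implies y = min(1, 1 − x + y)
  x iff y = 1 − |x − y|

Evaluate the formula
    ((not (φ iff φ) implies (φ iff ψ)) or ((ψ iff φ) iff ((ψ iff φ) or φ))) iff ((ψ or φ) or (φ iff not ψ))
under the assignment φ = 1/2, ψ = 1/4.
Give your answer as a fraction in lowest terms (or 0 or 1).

φ iff φ = 1/2 iff 1/2 = 1
not (φ iff φ) = not 1 = 0
φ iff ψ = 1/2 iff 1/4 = 3/4
not (φ iff φ) implies (φ iff ψ) = 0 implies 3/4 = 1
ψ iff φ = 1/4 iff 1/2 = 3/4
ψ iff φ = 1/4 iff 1/2 = 3/4
(ψ iff φ) or φ = 3/4 or 1/2 = 3/4
(ψ iff φ) iff ((ψ iff φ) or φ) = 3/4 iff 3/4 = 1
(not (φ iff φ) implies (φ iff ψ)) or ((ψ iff φ) iff ((ψ iff φ) or φ)) = 1 or 1 = 1
ψ or φ = 1/4 or 1/2 = 1/2
not ψ = not 1/4 = 3/4
φ iff not ψ = 1/2 iff 3/4 = 3/4
(ψ or φ) or (φ iff not ψ) = 1/2 or 3/4 = 3/4
((not (φ iff φ) implies (φ iff ψ)) or ((ψ iff φ) iff ((ψ iff φ) or φ))) iff ((ψ or φ) or (φ iff not ψ)) = 1 iff 3/4 = 3/4

3/4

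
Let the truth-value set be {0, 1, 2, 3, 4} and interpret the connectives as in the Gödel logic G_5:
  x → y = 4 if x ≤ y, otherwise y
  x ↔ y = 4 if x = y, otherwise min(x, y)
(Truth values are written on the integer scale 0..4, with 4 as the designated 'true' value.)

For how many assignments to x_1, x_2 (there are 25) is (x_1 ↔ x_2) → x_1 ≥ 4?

value 4: 21 assignments (counts)
value 3: 1 assignment
value 2: 1 assignment
value 1: 1 assignment
value 0: 1 assignment
So 21 of the 25 assignments meet the threshold.

21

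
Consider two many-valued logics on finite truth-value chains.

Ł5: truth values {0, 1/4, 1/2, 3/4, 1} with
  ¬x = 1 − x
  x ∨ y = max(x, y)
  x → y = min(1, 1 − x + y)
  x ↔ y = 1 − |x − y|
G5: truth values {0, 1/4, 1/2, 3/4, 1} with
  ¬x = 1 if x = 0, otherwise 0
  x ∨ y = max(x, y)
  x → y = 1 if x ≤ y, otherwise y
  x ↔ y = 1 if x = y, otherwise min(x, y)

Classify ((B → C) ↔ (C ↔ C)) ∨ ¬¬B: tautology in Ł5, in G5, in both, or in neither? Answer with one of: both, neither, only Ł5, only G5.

only G5

In Ł5: at B = 1/4, C = 0 the value is 3/4 — not a tautology.
In G5: every assignment gives 1 — tautology.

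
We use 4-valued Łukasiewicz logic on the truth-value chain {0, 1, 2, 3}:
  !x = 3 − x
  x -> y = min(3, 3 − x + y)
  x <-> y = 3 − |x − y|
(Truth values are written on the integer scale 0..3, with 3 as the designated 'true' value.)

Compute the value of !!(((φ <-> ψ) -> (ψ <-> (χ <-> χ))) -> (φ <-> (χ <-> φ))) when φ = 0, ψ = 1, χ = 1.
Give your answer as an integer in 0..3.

2

φ <-> ψ = 0 <-> 1 = 2
χ <-> χ = 1 <-> 1 = 3
ψ <-> (χ <-> χ) = 1 <-> 3 = 1
(φ <-> ψ) -> (ψ <-> (χ <-> χ)) = 2 -> 1 = 2
χ <-> φ = 1 <-> 0 = 2
φ <-> (χ <-> φ) = 0 <-> 2 = 1
((φ <-> ψ) -> (ψ <-> (χ <-> χ))) -> (φ <-> (χ <-> φ)) = 2 -> 1 = 2
!(((φ <-> ψ) -> (ψ <-> (χ <-> χ))) -> (φ <-> (χ <-> φ))) = !2 = 1
!!(((φ <-> ψ) -> (ψ <-> (χ <-> χ))) -> (φ <-> (χ <-> φ))) = !1 = 2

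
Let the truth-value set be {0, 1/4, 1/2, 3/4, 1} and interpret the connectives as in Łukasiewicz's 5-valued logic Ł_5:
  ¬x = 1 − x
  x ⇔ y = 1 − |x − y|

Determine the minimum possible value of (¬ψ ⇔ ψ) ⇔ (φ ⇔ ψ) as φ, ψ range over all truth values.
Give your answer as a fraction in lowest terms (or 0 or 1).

Take φ = 0, ψ = 0:
¬ψ = ¬0 = 1
¬ψ ⇔ ψ = 1 ⇔ 0 = 0
φ ⇔ ψ = 0 ⇔ 0 = 1
(¬ψ ⇔ ψ) ⇔ (φ ⇔ ψ) = 0 ⇔ 1 = 0
No assignment yields a value below 0, so this is the minimum.

0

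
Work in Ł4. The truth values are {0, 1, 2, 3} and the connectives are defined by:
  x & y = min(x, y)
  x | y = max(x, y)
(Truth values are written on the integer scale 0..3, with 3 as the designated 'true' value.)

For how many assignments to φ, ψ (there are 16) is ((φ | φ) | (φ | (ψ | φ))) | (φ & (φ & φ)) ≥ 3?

7

φ = 0, ψ = 0 ↦ 0  <
φ = 0, ψ = 1 ↦ 1  <
φ = 0, ψ = 2 ↦ 2  <
φ = 0, ψ = 3 ↦ 3  ≥
φ = 1, ψ = 0 ↦ 1  <
φ = 1, ψ = 1 ↦ 1  <
φ = 1, ψ = 2 ↦ 2  <
φ = 1, ψ = 3 ↦ 3  ≥
φ = 2, ψ = 0 ↦ 2  <
φ = 2, ψ = 1 ↦ 2  <
φ = 2, ψ = 2 ↦ 2  <
φ = 2, ψ = 3 ↦ 3  ≥
φ = 3, ψ = 0 ↦ 3  ≥
φ = 3, ψ = 1 ↦ 3  ≥
φ = 3, ψ = 2 ↦ 3  ≥
φ = 3, ψ = 3 ↦ 3  ≥
So 7 of the 16 assignments meet the threshold.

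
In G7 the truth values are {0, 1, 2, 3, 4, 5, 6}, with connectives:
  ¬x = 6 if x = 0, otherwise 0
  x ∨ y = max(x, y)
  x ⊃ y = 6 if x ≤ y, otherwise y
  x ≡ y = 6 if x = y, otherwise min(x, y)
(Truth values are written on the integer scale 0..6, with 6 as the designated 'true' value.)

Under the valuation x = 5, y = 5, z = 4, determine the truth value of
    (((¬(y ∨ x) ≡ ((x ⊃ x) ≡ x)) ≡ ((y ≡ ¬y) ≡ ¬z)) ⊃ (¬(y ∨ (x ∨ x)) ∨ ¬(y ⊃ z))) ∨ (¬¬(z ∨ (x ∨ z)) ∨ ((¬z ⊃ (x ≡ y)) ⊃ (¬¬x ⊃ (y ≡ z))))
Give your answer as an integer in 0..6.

6

y ∨ x = 5 ∨ 5 = 5
¬(y ∨ x) = ¬5 = 0
x ⊃ x = 5 ⊃ 5 = 6
(x ⊃ x) ≡ x = 6 ≡ 5 = 5
¬(y ∨ x) ≡ ((x ⊃ x) ≡ x) = 0 ≡ 5 = 0
¬y = ¬5 = 0
y ≡ ¬y = 5 ≡ 0 = 0
¬z = ¬4 = 0
(y ≡ ¬y) ≡ ¬z = 0 ≡ 0 = 6
(¬(y ∨ x) ≡ ((x ⊃ x) ≡ x)) ≡ ((y ≡ ¬y) ≡ ¬z) = 0 ≡ 6 = 0
x ∨ x = 5 ∨ 5 = 5
y ∨ (x ∨ x) = 5 ∨ 5 = 5
¬(y ∨ (x ∨ x)) = ¬5 = 0
y ⊃ z = 5 ⊃ 4 = 4
¬(y ⊃ z) = ¬4 = 0
¬(y ∨ (x ∨ x)) ∨ ¬(y ⊃ z) = 0 ∨ 0 = 0
((¬(y ∨ x) ≡ ((x ⊃ x) ≡ x)) ≡ ((y ≡ ¬y) ≡ ¬z)) ⊃ (¬(y ∨ (x ∨ x)) ∨ ¬(y ⊃ z)) = 0 ⊃ 0 = 6
x ∨ z = 5 ∨ 4 = 5
z ∨ (x ∨ z) = 4 ∨ 5 = 5
¬(z ∨ (x ∨ z)) = ¬5 = 0
¬¬(z ∨ (x ∨ z)) = ¬0 = 6
¬z = ¬4 = 0
x ≡ y = 5 ≡ 5 = 6
¬z ⊃ (x ≡ y) = 0 ⊃ 6 = 6
¬x = ¬5 = 0
¬¬x = ¬0 = 6
y ≡ z = 5 ≡ 4 = 4
¬¬x ⊃ (y ≡ z) = 6 ⊃ 4 = 4
(¬z ⊃ (x ≡ y)) ⊃ (¬¬x ⊃ (y ≡ z)) = 6 ⊃ 4 = 4
¬¬(z ∨ (x ∨ z)) ∨ ((¬z ⊃ (x ≡ y)) ⊃ (¬¬x ⊃ (y ≡ z))) = 6 ∨ 4 = 6
(((¬(y ∨ x) ≡ ((x ⊃ x) ≡ x)) ≡ ((y ≡ ¬y) ≡ ¬z)) ⊃ (¬(y ∨ (x ∨ x)) ∨ ¬(y ⊃ z))) ∨ (¬¬(z ∨ (x ∨ z)) ∨ ((¬z ⊃ (x ≡ y)) ⊃ (¬¬x ⊃ (y ≡ z)))) = 6 ∨ 6 = 6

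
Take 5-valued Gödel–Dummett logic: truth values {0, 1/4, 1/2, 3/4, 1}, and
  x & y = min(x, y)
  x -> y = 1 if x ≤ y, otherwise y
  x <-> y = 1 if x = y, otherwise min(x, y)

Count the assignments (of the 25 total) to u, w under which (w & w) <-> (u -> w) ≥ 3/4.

19

value 1: 15 assignments (counts)
value 3/4: 4 assignments (counts)
value 1/2: 3 assignments
value 1/4: 2 assignments
value 0: 1 assignment
So 19 of the 25 assignments meet the threshold.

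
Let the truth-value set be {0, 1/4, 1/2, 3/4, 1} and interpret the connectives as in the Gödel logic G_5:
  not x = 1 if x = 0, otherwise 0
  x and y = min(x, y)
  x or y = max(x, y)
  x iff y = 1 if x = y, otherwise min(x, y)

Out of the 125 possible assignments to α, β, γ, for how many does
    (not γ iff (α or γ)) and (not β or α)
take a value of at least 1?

value 1: 5 assignments (counts)
value 3/4: 5 assignments
value 1/2: 5 assignments
value 1/4: 5 assignments
value 0: 105 assignments
So 5 of the 125 assignments meet the threshold.

5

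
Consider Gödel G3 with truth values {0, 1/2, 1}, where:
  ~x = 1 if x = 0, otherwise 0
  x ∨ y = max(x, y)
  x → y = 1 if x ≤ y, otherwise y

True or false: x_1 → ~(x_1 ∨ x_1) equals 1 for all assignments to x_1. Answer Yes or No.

Counterexample: take x_1 = 1/2.
x_1 ∨ x_1 = 1/2 ∨ 1/2 = 1/2
~(x_1 ∨ x_1) = ~1/2 = 0
x_1 → ~(x_1 ∨ x_1) = 1/2 → 0 = 0
This gives 0 ≠ 1.

No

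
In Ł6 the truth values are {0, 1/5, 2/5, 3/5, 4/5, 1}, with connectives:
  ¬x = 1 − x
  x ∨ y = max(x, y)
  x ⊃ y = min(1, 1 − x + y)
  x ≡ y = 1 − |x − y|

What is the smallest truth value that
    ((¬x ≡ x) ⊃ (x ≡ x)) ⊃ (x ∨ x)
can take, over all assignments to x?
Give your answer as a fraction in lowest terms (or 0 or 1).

0

Take x = 0:
¬x = ¬0 = 1
¬x ≡ x = 1 ≡ 0 = 0
x ≡ x = 0 ≡ 0 = 1
(¬x ≡ x) ⊃ (x ≡ x) = 0 ⊃ 1 = 1
x ∨ x = 0 ∨ 0 = 0
((¬x ≡ x) ⊃ (x ≡ x)) ⊃ (x ∨ x) = 1 ⊃ 0 = 0
No assignment yields a value below 0, so this is the minimum.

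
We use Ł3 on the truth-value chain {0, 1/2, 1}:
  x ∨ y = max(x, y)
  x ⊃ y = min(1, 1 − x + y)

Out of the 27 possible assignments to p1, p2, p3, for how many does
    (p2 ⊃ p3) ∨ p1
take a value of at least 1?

value 1: 21 assignments (counts)
value 1/2: 5 assignments
value 0: 1 assignment
So 21 of the 27 assignments meet the threshold.

21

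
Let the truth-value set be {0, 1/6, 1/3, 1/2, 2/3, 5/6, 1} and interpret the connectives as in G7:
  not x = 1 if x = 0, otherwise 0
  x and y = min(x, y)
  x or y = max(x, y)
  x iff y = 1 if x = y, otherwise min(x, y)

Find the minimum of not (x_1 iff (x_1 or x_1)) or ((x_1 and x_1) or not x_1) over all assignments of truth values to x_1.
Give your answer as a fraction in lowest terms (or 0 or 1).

1/6

Take x_1 = 1/6:
x_1 or x_1 = 1/6 or 1/6 = 1/6
x_1 iff (x_1 or x_1) = 1/6 iff 1/6 = 1
not (x_1 iff (x_1 or x_1)) = not 1 = 0
x_1 and x_1 = 1/6 and 1/6 = 1/6
not x_1 = not 1/6 = 0
(x_1 and x_1) or not x_1 = 1/6 or 0 = 1/6
not (x_1 iff (x_1 or x_1)) or ((x_1 and x_1) or not x_1) = 0 or 1/6 = 1/6
No assignment yields a value below 1/6, so this is the minimum.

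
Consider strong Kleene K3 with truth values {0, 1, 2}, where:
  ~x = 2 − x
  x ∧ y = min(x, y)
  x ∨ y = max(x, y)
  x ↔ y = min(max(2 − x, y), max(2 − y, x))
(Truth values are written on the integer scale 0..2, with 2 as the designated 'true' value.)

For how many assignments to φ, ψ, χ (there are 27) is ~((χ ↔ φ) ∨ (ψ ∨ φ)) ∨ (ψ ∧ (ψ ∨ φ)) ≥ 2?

10

value 2: 10 assignments (counts)
value 1: 13 assignments
value 0: 4 assignments
So 10 of the 27 assignments meet the threshold.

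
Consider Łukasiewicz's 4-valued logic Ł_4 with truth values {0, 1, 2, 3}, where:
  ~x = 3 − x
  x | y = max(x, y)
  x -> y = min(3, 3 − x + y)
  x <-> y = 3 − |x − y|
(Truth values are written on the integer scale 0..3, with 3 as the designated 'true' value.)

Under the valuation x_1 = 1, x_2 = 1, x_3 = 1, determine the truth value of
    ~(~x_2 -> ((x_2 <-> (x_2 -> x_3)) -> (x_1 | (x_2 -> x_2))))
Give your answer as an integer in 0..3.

~x_2 = ~1 = 2
x_2 -> x_3 = 1 -> 1 = 3
x_2 <-> (x_2 -> x_3) = 1 <-> 3 = 1
x_2 -> x_2 = 1 -> 1 = 3
x_1 | (x_2 -> x_2) = 1 | 3 = 3
(x_2 <-> (x_2 -> x_3)) -> (x_1 | (x_2 -> x_2)) = 1 -> 3 = 3
~x_2 -> ((x_2 <-> (x_2 -> x_3)) -> (x_1 | (x_2 -> x_2))) = 2 -> 3 = 3
~(~x_2 -> ((x_2 <-> (x_2 -> x_3)) -> (x_1 | (x_2 -> x_2)))) = ~3 = 0

0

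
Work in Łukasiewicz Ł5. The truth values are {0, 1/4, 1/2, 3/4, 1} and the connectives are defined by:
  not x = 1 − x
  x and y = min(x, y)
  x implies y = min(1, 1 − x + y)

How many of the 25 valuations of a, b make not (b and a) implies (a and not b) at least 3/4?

value 1: 9 assignments (counts)
value 3/4: 4 assignments (counts)
value 1/2: 5 assignments
value 1/4: 2 assignments
value 0: 5 assignments
So 13 of the 25 assignments meet the threshold.

13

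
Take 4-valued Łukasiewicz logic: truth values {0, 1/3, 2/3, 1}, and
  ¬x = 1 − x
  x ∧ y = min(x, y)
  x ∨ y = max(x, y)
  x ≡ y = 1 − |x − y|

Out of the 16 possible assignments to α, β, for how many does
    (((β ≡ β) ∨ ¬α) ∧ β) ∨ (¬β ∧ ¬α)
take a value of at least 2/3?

12

α = 0, β = 0 ↦ 1  ≥
α = 0, β = 1/3 ↦ 2/3  ≥
α = 0, β = 2/3 ↦ 2/3  ≥
α = 0, β = 1 ↦ 1  ≥
α = 1/3, β = 0 ↦ 2/3  ≥
α = 1/3, β = 1/3 ↦ 2/3  ≥
α = 1/3, β = 2/3 ↦ 2/3  ≥
α = 1/3, β = 1 ↦ 1  ≥
α = 2/3, β = 0 ↦ 1/3  <
α = 2/3, β = 1/3 ↦ 1/3  <
α = 2/3, β = 2/3 ↦ 2/3  ≥
α = 2/3, β = 1 ↦ 1  ≥
α = 1, β = 0 ↦ 0  <
α = 1, β = 1/3 ↦ 1/3  <
α = 1, β = 2/3 ↦ 2/3  ≥
α = 1, β = 1 ↦ 1  ≥
So 12 of the 16 assignments meet the threshold.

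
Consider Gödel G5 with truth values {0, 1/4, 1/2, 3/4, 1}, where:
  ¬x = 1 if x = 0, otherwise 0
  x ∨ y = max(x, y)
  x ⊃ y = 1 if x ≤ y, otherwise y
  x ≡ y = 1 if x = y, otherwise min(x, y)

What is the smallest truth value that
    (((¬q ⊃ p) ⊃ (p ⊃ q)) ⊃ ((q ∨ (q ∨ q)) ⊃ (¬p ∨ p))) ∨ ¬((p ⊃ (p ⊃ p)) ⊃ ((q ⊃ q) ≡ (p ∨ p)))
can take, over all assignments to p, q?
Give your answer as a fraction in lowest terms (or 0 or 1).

1/4

Take p = 1/4, q = 1/2:
¬q = ¬1/2 = 0
¬q ⊃ p = 0 ⊃ 1/4 = 1
p ⊃ q = 1/4 ⊃ 1/2 = 1
(¬q ⊃ p) ⊃ (p ⊃ q) = 1 ⊃ 1 = 1
q ∨ q = 1/2 ∨ 1/2 = 1/2
q ∨ (q ∨ q) = 1/2 ∨ 1/2 = 1/2
¬p = ¬1/4 = 0
¬p ∨ p = 0 ∨ 1/4 = 1/4
(q ∨ (q ∨ q)) ⊃ (¬p ∨ p) = 1/2 ⊃ 1/4 = 1/4
((¬q ⊃ p) ⊃ (p ⊃ q)) ⊃ ((q ∨ (q ∨ q)) ⊃ (¬p ∨ p)) = 1 ⊃ 1/4 = 1/4
p ⊃ p = 1/4 ⊃ 1/4 = 1
p ⊃ (p ⊃ p) = 1/4 ⊃ 1 = 1
q ⊃ q = 1/2 ⊃ 1/2 = 1
p ∨ p = 1/4 ∨ 1/4 = 1/4
(q ⊃ q) ≡ (p ∨ p) = 1 ≡ 1/4 = 1/4
(p ⊃ (p ⊃ p)) ⊃ ((q ⊃ q) ≡ (p ∨ p)) = 1 ⊃ 1/4 = 1/4
¬((p ⊃ (p ⊃ p)) ⊃ ((q ⊃ q) ≡ (p ∨ p))) = ¬1/4 = 0
(((¬q ⊃ p) ⊃ (p ⊃ q)) ⊃ ((q ∨ (q ∨ q)) ⊃ (¬p ∨ p))) ∨ ¬((p ⊃ (p ⊃ p)) ⊃ ((q ⊃ q) ≡ (p ∨ p))) = 1/4 ∨ 0 = 1/4
No assignment yields a value below 1/4, so this is the minimum.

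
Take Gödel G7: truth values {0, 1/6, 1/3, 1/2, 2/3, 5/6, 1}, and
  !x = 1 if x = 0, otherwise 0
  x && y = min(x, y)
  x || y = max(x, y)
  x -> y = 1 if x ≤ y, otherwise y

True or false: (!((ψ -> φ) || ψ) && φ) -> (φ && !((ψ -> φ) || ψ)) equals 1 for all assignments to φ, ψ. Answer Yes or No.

Yes

At φ = 2/3, ψ = 1/6, for instance:
ψ -> φ = 1/6 -> 2/3 = 1
(ψ -> φ) || ψ = 1 || 1/6 = 1
!((ψ -> φ) || ψ) = !1 = 0
!((ψ -> φ) || ψ) && φ = 0 && 2/3 = 0
φ && !((ψ -> φ) || ψ) = 2/3 && 0 = 0
(!((ψ -> φ) || ψ) && φ) -> (φ && !((ψ -> φ) || ψ)) = 0 -> 0 = 1
and checking the remaining 48 assignments likewise gives ≥ 1 in every case.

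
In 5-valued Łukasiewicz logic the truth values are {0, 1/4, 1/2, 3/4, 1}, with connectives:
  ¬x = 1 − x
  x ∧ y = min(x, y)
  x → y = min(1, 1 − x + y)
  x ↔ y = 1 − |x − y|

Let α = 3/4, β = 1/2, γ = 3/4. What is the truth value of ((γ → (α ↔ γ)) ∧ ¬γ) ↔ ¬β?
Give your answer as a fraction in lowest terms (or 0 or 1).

3/4

α ↔ γ = 3/4 ↔ 3/4 = 1
γ → (α ↔ γ) = 3/4 → 1 = 1
¬γ = ¬3/4 = 1/4
(γ → (α ↔ γ)) ∧ ¬γ = 1 ∧ 1/4 = 1/4
¬β = ¬1/2 = 1/2
((γ → (α ↔ γ)) ∧ ¬γ) ↔ ¬β = 1/4 ↔ 1/2 = 3/4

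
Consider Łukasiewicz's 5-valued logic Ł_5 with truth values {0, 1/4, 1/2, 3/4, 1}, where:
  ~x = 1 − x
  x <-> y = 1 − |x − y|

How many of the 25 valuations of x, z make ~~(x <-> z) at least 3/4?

value 1: 5 assignments (counts)
value 3/4: 8 assignments (counts)
value 1/2: 6 assignments
value 1/4: 4 assignments
value 0: 2 assignments
So 13 of the 25 assignments meet the threshold.

13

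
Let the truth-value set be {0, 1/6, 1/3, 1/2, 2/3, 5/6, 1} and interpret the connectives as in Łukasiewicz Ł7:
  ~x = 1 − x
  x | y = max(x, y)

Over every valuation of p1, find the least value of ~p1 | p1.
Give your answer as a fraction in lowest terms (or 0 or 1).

Take p1 = 1/2:
~p1 = ~1/2 = 1/2
~p1 | p1 = 1/2 | 1/2 = 1/2
No assignment yields a value below 1/2, so this is the minimum.

1/2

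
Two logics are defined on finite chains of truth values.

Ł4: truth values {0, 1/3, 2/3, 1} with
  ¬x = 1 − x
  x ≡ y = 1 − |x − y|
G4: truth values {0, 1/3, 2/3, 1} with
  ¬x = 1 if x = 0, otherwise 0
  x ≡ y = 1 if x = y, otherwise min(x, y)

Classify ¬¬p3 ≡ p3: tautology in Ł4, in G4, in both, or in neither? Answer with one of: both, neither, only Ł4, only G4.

In Ł4: every assignment gives 1 — tautology.
In G4: at p3 = 1/3 the value is 1/3 — not a tautology.

only Ł4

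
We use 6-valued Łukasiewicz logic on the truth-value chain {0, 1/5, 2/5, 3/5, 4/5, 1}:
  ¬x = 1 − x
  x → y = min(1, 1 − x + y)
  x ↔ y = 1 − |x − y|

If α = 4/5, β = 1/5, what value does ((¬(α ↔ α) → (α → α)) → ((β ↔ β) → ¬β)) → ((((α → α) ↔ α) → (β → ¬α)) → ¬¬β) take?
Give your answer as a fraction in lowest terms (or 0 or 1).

α ↔ α = 4/5 ↔ 4/5 = 1
¬(α ↔ α) = ¬1 = 0
α → α = 4/5 → 4/5 = 1
¬(α ↔ α) → (α → α) = 0 → 1 = 1
β ↔ β = 1/5 ↔ 1/5 = 1
¬β = ¬1/5 = 4/5
(β ↔ β) → ¬β = 1 → 4/5 = 4/5
(¬(α ↔ α) → (α → α)) → ((β ↔ β) → ¬β) = 1 → 4/5 = 4/5
α → α = 4/5 → 4/5 = 1
(α → α) ↔ α = 1 ↔ 4/5 = 4/5
¬α = ¬4/5 = 1/5
β → ¬α = 1/5 → 1/5 = 1
((α → α) ↔ α) → (β → ¬α) = 4/5 → 1 = 1
¬β = ¬1/5 = 4/5
¬¬β = ¬4/5 = 1/5
(((α → α) ↔ α) → (β → ¬α)) → ¬¬β = 1 → 1/5 = 1/5
((¬(α ↔ α) → (α → α)) → ((β ↔ β) → ¬β)) → ((((α → α) ↔ α) → (β → ¬α)) → ¬¬β) = 4/5 → 1/5 = 2/5

2/5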